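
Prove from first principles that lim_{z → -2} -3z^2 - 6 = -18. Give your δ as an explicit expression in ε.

Fix ε > 0. We want δ > 0 such that 0 < |z + 2| < δ implies |(-3z^2 - 6) + 18| < ε.
(-3z^2 - 6) + 18 = -3z^2 + 12 = (z + 2)(-3z + 6).
So |(-3z^2 - 6) + 18| = |z + 2|·|-3z + 6|.
Require δ ≤ 1. Then |z + 2| < 1 gives |z| < 3, and by the triangle inequality |-3z + 6| ≤ 3·3 + 6 = 15.
Hence |(-3z^2 - 6) + 18| ≤ 15|z + 2| < ε provided |z + 2| < ε/15.
Take δ = min(1, ε/15). Then 0 < |z + 2| < δ gives both |z + 2| < 1 and |z + 2| < ε/15, so |(-3z^2 - 6) + 18| < ε.

δ = min(1, ε/15)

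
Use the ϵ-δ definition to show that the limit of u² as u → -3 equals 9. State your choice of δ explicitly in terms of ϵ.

δ = min(1, ϵ/7)

Let ϵ > 0 be given. We seek δ > 0 with 0 < |u + 3| < δ ⇒ |u² − 9| < ϵ.
Factor: u² − 9 = (u + 3)(u - 3), so |u² − 9| = |u + 3|·|u - 3|.
Restrict δ ≤ 1. Then |u + 3| < 1 gives |u| < 4, so by the triangle inequality |u - 3| ≤ 4 + 3 = 7.
Hence |u² − 9| ≤ 7|u + 3|, which is < ϵ once |u + 3| < ϵ/7.
Take δ = min(1, ϵ/7). If 0 < |u + 3| < δ then both bounds hold and |u² − 9| ≤ 7|u + 3| < 7·(ϵ/7) = ϵ.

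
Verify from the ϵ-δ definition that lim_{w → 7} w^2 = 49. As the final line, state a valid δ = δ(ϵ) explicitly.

δ = min(1, ϵ/15)

Suppose ϵ > 0. We seek δ > 0 with 0 < |w − 7| < δ ⇒ |w^2 − 49| < ϵ.
Factor: w^2 − 49 = (w − 7)(w + 7), so |w^2 − 49| = |w − 7|·|w + 7|.
Restrict δ ≤ 1. Then |w − 7| < 1 gives |w| < 8, so by the triangle inequality |w + 7| ≤ 8 + 7 = 15.
Hence |w^2 − 49| ≤ 15|w − 7|, which is < ϵ once |w − 7| < ϵ/15.
Take δ = min(1, ϵ/15). If 0 < |w − 7| < δ then both bounds hold and |w^2 − 49| ≤ 15|w − 7| < 15·(ϵ/15) = ϵ.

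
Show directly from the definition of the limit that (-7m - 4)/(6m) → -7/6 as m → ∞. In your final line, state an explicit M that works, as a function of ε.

Let ε > 0 be given. For m ≥ 1, |(-7m - 4)/(6m) + 7/6| = |-24|/(6(6m)) = 24/(6(6m)).
Since 6m ≥ 6m for m ≥ 1, this is ≤ 24/(6·6m) = (2/3)/m.
So |(-7m - 4)/(6m) + 7/6| < ε whenever m > (2/3)/ε.
Take M = (2/3)/ε. If m > M then |(-7m - 4)/(6m) + 7/6| ≤ (2/3)/m < ε.

M = (2/3)/ε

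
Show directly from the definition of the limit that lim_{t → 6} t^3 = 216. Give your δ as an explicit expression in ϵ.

δ = min(1, ϵ/127)

Let ϵ > 0 be given. We seek δ > 0 with 0 < |t − 6| < δ ⇒ |t^3 − 216| < ϵ.
Factor: t^3 − 216 = (t − 6)(t^2 + 6t + 36), so |t^3 − 216| = |t − 6|·|t^2 + 6t + 36|.
Restrict δ ≤ 1. Then |t − 6| < 1 gives |t| < 7, so by the triangle inequality |t^2 + 6t + 36| ≤ 7^2 + 6·7 + 36 = 127.
Hence |t^3 − 216| ≤ 127|t − 6|, which is < ϵ once |t − 6| < ϵ/127.
Take δ = min(1, ϵ/127). If 0 < |t − 6| < δ then both bounds hold and |t^3 − 216| ≤ 127|t − 6| < 127·(ϵ/127) = ϵ.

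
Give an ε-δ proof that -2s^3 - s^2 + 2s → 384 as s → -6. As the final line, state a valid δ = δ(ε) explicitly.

Let ε > 0 be given. We want δ > 0 such that 0 < |s + 6| < δ implies |(-2s^3 - s^2 + 2s) − 384| < ε.
(-2s^3 - s^2 + 2s) − 384 = -2s^3 - s^2 + 2s - 384 = (s + 6)(-2s^2 + 11s - 64).
So |(-2s^3 - s^2 + 2s) − 384| = |s + 6|·|-2s^2 + 11s - 64|.
Assume first that |s + 6| < 1, so |s| < 7. Then |-2s^2 + 11s - 64| ≤ 2·7^2 + 11·7 + 64 = 239.
Hence |(-2s^3 - s^2 + 2s) − 384| ≤ 239|s + 6| < ε provided |s + 6| < ε/239.
Take δ = min(1, ε/239). Then 0 < |s + 6| < δ gives both |s + 6| < 1 and |s + 6| < ε/239, so |(-2s^3 - s^2 + 2s) − 384| < ε.

δ = min(1, ε/239)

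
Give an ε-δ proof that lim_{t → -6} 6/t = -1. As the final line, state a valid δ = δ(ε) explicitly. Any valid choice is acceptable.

δ = min(3, 3ε)

Let ε > 0 be given. We seek δ > 0 such that 0 < |t + 6| < δ implies |6/t + 1| < ε.
|6/t + 1| = 6·|-6 − t|/(6·|t|) = 6|t + 6|/(6|t|).
Restrict δ ≤ 3. Then |t + 6| < 3 gives |t| > 3, so 6|t| > 18.
Then |6/t + 1| < 6|t + 6|/18, which is < ε when |t + 6| < 3ε.
Take δ = min(3, 3ε). Then 0 < |t + 6| < δ gives both |t + 6| < 3 and |t + 6| < 3ε, so |6/t + 1| < ε.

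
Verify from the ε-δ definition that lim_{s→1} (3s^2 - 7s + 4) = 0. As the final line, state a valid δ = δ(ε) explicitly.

δ = min(1, ε/10)

Let ε > 0 be given. We want δ > 0 such that 0 < |s − 1| < δ implies |(3s^2 - 7s + 4)| < ε.
(3s^2 - 7s + 4) = 3s^2 - 7s + 4 = (s − 1)(3s - 4).
So |(3s^2 - 7s + 4)| = |s − 1|·|3s - 4|.
Require δ ≤ 1. Then |s − 1| < 1 gives |s| < 2, and by the triangle inequality |3s - 4| ≤ 3·2 + 4 = 10.
Hence |(3s^2 - 7s + 4)| ≤ 10|s − 1| < ε provided |s − 1| < ε/10.
Choosing δ = min(1, ε/10) ensures both conditions, hence |(3s^2 - 7s + 4)| < ε.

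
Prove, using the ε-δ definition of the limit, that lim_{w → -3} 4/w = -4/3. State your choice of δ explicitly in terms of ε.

δ = min(3/2, (9/8)ε)

Fix ε > 0. We seek δ > 0 such that 0 < |w + 3| < δ implies |4/w + 4/3| < ε.
|4/w + 4/3| = 4·|-3 − w|/(3·|w|) = 4|w + 3|/(3|w|).
Require δ ≤ 3/2 so that |w| > 3 − 3/2 = 3/2, hence 3|w| > 9/2.
Then |4/w + 4/3| < 4|w + 3|/(9/2), which is < ε when |w + 3| < (9/8)ε.
Take δ = min(3/2, (9/8)ε). Then 0 < |w + 3| < δ gives both |w + 3| < 3/2 and |w + 3| < (9/8)ε, so |4/w + 4/3| < ε.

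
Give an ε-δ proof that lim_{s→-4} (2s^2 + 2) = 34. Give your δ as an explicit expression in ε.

δ = min(2, ε/20)

Suppose ε > 0. We want δ > 0 such that 0 < |s + 4| < δ implies |(2s^2 + 2) − 34| < ε.
(2s^2 + 2) − 34 = 2s^2 - 32 = (s + 4)(2s - 8).
So |(2s^2 + 2) − 34| = |s + 4|·|2s - 8|.
Require δ ≤ 2. Then |s + 4| < 2 gives |s| < 6, and by the triangle inequality |2s - 8| ≤ 2·6 + 8 = 20.
Hence |(2s^2 + 2) − 34| ≤ 20|s + 4| < ε provided |s + 4| < ε/20.
Take δ = min(2, ε/20). Then 0 < |s + 4| < δ gives both |s + 4| < 2 and |s + 4| < ε/20, so |(2s^2 + 2) − 34| < ε.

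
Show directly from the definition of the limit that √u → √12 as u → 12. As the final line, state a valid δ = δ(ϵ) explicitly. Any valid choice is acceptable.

δ = min(12, √12·ϵ)

Suppose ϵ > 0. We want δ > 0 such that 0 < |u − 12| < δ implies |√u − √12| < ϵ.
Multiplying by the conjugate, |√u − √12| = |u − 12|/(√u + √12).
Restrict δ ≤ 12 so that |u − 12| < 12 forces u > 0, and then √u + √12 > √12.
Hence |√u − √12| < |u − 12|/√12, which is < ϵ once |u − 12| < √12·ϵ.
Take δ = min(12, √12·ϵ). If 0 < |u − 12| < δ then u > 0 and |√u − √12| < |u − 12|/√12 < ϵ.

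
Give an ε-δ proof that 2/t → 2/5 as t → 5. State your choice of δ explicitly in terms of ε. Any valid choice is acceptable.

δ = min(5/2, (25/4)ε)

Fix ε > 0. We seek δ > 0 such that 0 < |t − 5| < δ implies |2/t − (2/5)| < ε.
|2/t − (2/5)| = 2·|5 − t|/(5·|t|) = 2|t − 5|/(5|t|).
Require δ ≤ 5/2 so that |t| > 5 − 5/2 = 5/2, hence 5|t| > 25/2.
Then |2/t − (2/5)| < 2|t − 5|/(25/2), which is < ε when |t − 5| < (25/4)ε.
Take δ = min(5/2, (25/4)ε). Then 0 < |t − 5| < δ gives both |t − 5| < 5/2 and |t − 5| < (25/4)ε, so |2/t − (2/5)| < ε.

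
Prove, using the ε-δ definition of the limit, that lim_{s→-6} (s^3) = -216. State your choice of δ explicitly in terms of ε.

Suppose ε > 0. We seek δ > 0 with 0 < |s + 6| < δ ⇒ |s^3 + 216| < ε.
Factor: s^3 + 216 = (s + 6)(s^2 - 6s + 36), so |s^3 + 216| = |s + 6|·|s^2 - 6s + 36|.
Restrict δ ≤ 1. Then |s + 6| < 1 gives |s| < 7, so by the triangle inequality |s^2 - 6s + 36| ≤ 7^2 + 6·7 + 36 = 127.
Hence |s^3 + 216| ≤ 127|s + 6|, which is < ε once |s + 6| < ε/127.
Take δ = min(1, ε/127). If 0 < |s + 6| < δ then both bounds hold and |s^3 + 216| ≤ 127|s + 6| < 127·(ε/127) = ε.

δ = min(1, ε/127)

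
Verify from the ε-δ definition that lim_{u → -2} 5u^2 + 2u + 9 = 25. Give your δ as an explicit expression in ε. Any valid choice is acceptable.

δ = min(1, ε/23)

Fix ε > 0. We want δ > 0 such that 0 < |u + 2| < δ implies |(5u^2 + 2u + 9) − 25| < ε.
(5u^2 + 2u + 9) − 25 = 5u^2 + 2u - 16 = (u + 2)(5u - 8).
So |(5u^2 + 2u + 9) − 25| = |u + 2|·|5u - 8|.
Assume first that |u + 2| < 1, so |u| < 3. Then |5u - 8| ≤ 5·3 + 8 = 23.
Hence |(5u^2 + 2u + 9) − 25| ≤ 23|u + 2| < ε provided |u + 2| < ε/23.
Choosing δ = min(1, ε/23) ensures both conditions, hence |(5u^2 + 2u + 9) − 25| < ε.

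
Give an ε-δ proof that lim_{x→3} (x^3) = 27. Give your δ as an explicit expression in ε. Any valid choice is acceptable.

δ = min(1, ε/37)

Suppose ε > 0. We seek δ > 0 with 0 < |x − 3| < δ ⇒ |x^3 − 27| < ε.
Factor: x^3 − 27 = (x − 3)(x^2 + 3x + 9), so |x^3 − 27| = |x − 3|·|x^2 + 3x + 9|.
Restrict δ ≤ 1. Then |x − 3| < 1 gives |x| < 4, so by the triangle inequality |x^2 + 3x + 9| ≤ 4^2 + 3·4 + 9 = 37.
Hence |x^3 − 27| ≤ 37|x − 3|, which is < ε once |x − 3| < ε/37.
Take δ = min(1, ε/37). If 0 < |x − 3| < δ then both bounds hold and |x^3 − 27| ≤ 37|x − 3| < 37·(ε/37) = ε.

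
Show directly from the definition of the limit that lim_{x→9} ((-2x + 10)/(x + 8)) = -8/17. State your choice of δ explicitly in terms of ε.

δ = min(17/2, (289/52)ε)

Let ε > 0. We want δ > 0 with 0 < |x − 9| < δ ⇒ |(-2x + 10)/(x + 8) + 8/17| < ε.
Combining over a common denominator, (-2x + 10)/(x + 8) + 8/17 = [(-2x + 10)·17 − (-8)·(x + 8)] / [17·(x + 8)] = -26(x − 9) / (17(x + 8)).
So |(-2x + 10)/(x + 8) + 8/17| = 26|x − 9| / (17·|x + 8|).
Restrict δ ≤ 17/2. Then |x − 9| < 17/2 gives |x + 8| = |(x − 9) + 17| ≥ 17 − 17/2 = 17/2.
Hence |(-2x + 10)/(x + 8) + 8/17| < 26|x − 9|/(17·(17/2)) = (52/289)|x − 9|, which is < ε once |x − 9| < (289/52)ε.
Take δ = min(17/2, (289/52)ε). Then 0 < |x − 9| < δ forces both bounds, so |(-2x + 10)/(x + 8) + 8/17| < ε.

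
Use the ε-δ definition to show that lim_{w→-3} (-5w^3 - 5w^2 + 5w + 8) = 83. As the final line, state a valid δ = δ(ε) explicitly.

δ = min(2, ε/200)

Fix ε > 0. We want δ > 0 such that 0 < |w + 3| < δ implies |(-5w^3 - 5w^2 + 5w + 8) − 83| < ε.
(-5w^3 - 5w^2 + 5w + 8) − 83 = -5w^3 - 5w^2 + 5w - 75 = (w + 3)(-5w^2 + 10w - 25).
So |(-5w^3 - 5w^2 + 5w + 8) − 83| = |w + 3|·|-5w^2 + 10w - 25|.
Require δ ≤ 2. Then |w + 3| < 2 gives |w| < 5, and by the triangle inequality |-5w^2 + 10w - 25| ≤ 5·5^2 + 10·5 + 25 = 200.
Hence |(-5w^3 - 5w^2 + 5w + 8) − 83| ≤ 200|w + 3| < ε provided |w + 3| < ε/200.
Choosing δ = min(2, ε/200) ensures both conditions, hence |(-5w^3 - 5w^2 + 5w + 8) − 83| < ε.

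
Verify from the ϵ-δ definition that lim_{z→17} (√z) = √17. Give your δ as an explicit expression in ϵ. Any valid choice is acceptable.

Let ϵ > 0 be given. We want δ > 0 such that 0 < |z − 17| < δ implies |√z − √17| < ϵ.
Multiplying by the conjugate, |√z − √17| = |z − 17|/(√z + √17).
Restrict δ ≤ 17 so that |z − 17| < 17 forces z > 0, and then √z + √17 > √17.
Hence |√z − √17| < |z − 17|/√17, which is < ϵ once |z − 17| < √17·ϵ.
Take δ = min(17, √17·ϵ). If 0 < |z − 17| < δ then z > 0 and |√z − √17| < |z − 17|/√17 < ϵ.

δ = min(17, √17·ϵ)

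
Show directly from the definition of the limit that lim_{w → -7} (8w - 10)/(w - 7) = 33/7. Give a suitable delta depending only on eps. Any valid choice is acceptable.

delta = min(7, (49/23)eps)

Let eps > 0 be given. We want delta > 0 with 0 < |w + 7| < delta ⇒ |(8w - 10)/(w - 7) − (33/7)| < eps.
Combining over a common denominator, (8w - 10)/(w - 7) − (33/7) = [(8w - 10)·(-14) − (-66)·(w - 7)] / [(-14)·(w - 7)] = -46(w + 7) / ((-14)(w - 7)).
So |(8w - 10)/(w - 7) − (33/7)| = 46|w + 7| / (14·|w − 7|).
Require delta ≤ 7, so |w − 7| ≥ |-14| − |w + 7| > 14 − 7 = 7.
Hence |(8w - 10)/(w - 7) − (33/7)| < 46|w + 7|/(14·7) = (23/49)|w + 7|, which is < eps once |w + 7| < (49/23)eps.
Take delta = min(7, (49/23)eps). Then 0 < |w + 7| < delta forces both bounds, so |(8w - 10)/(w - 7) − (33/7)| < eps.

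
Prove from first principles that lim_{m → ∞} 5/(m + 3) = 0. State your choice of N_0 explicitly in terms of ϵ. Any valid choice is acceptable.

N_0 = 5/ϵ

Let ϵ > 0. For m ≥ 1, |5/(m + 3) − 0| = 5/(m + 3) ≤ 5/m.
We need 5/m < ϵ, i.e. m > 5/ϵ.
Take N_0 = 5/ϵ. If m > N_0 then |5/(m + 3)| ≤ 5/m < ϵ.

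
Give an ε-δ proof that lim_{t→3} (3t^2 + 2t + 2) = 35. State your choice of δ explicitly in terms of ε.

δ = min(2, ε/26)

Fix ε > 0. We want δ > 0 such that 0 < |t − 3| < δ implies |(3t^2 + 2t + 2) − 35| < ε.
(3t^2 + 2t + 2) − 35 = 3t^2 + 2t - 33 = (t − 3)(3t + 11).
So |(3t^2 + 2t + 2) − 35| = |t − 3|·|3t + 11|.
Require δ ≤ 2. Then |t − 3| < 2 gives |t| < 5, and by the triangle inequality |3t + 11| ≤ 3·5 + 11 = 26.
Hence |(3t^2 + 2t + 2) − 35| ≤ 26|t − 3| < ε provided |t − 3| < ε/26.
Take δ = min(2, ε/26). Then 0 < |t − 3| < δ gives both |t − 3| < 2 and |t − 3| < ε/26, so |(3t^2 + 2t + 2) − 35| < ε.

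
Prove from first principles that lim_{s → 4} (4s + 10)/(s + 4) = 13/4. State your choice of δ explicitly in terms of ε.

Suppose ε > 0. We want δ > 0 with 0 < |s − 4| < δ ⇒ |(4s + 10)/(s + 4) − (13/4)| < ε.
Combining over a common denominator, (4s + 10)/(s + 4) − (13/4) = [(4s + 10)·8 − 26·(s + 4)] / [8·(s + 4)] = 6(s − 4) / (8(s + 4)).
So |(4s + 10)/(s + 4) − (13/4)| = 6|s − 4| / (8·|s + 4|).
Require δ ≤ 4, so |s + 4| ≥ |8| − |s − 4| > 8 − 4 = 4.
Hence |(4s + 10)/(s + 4) − (13/4)| < 6|s − 4|/(8·4) = (3/16)|s − 4|, which is < ε once |s − 4| < (16/3)ε.
Take δ = min(4, (16/3)ε). Then 0 < |s − 4| < δ forces both bounds, so |(4s + 10)/(s + 4) − (13/4)| < ε.

δ = min(4, (16/3)ε)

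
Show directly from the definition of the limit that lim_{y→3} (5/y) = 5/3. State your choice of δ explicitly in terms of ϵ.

Let ϵ > 0. We seek δ > 0 such that 0 < |y − 3| < δ implies |5/y − (5/3)| < ϵ.
|5/y − (5/3)| = 5·|3 − y|/(3·|y|) = 5|y − 3|/(3|y|).
Require δ ≤ 3/2 so that |y| > 3 − 3/2 = 3/2, hence 3|y| > 9/2.
Then |5/y − (5/3)| < 5|y − 3|/(9/2), which is < ϵ when |y − 3| < (9/10)ϵ.
Take δ = min(3/2, (9/10)ϵ). Then 0 < |y − 3| < δ gives both |y − 3| < 3/2 and |y − 3| < (9/10)ϵ, so |5/y − (5/3)| < ϵ.

δ = min(3/2, (9/10)ϵ)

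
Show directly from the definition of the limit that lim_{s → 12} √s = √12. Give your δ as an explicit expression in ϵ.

δ = min(12, √12·ϵ)

Let ϵ > 0. We want δ > 0 such that 0 < |s − 12| < δ implies |√s − √12| < ϵ.
Rationalise: √s − √12 = (s − 12)/(√s + √12), so |√s − √12| = |s − 12|/(√s + √12).
Restrict δ ≤ 12 so that |s − 12| < 12 forces s > 0, and then √s + √12 > √12.
Hence |√s − √12| < |s − 12|/√12, which is < ϵ once |s − 12| < √12·ϵ.
Take δ = min(12, √12·ϵ). If 0 < |s − 12| < δ then s > 0 and |√s − √12| < |s − 12|/√12 < ϵ.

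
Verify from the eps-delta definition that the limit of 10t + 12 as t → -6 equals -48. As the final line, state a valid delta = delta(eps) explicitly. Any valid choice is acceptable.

delta = eps/10

Suppose eps > 0. We need delta > 0 so that 0 < |t + 6| < delta implies |(10t + 12) + 48| < eps.
Since (10t + 12) + 48 = 10(t + 6), we have |(10t + 12) + 48| = 10|t + 6|.
So 10|t + 6| < eps exactly when |t + 6| < eps/10.
Choosing delta = eps/10 gives |(10t + 12) + 48| = 10|t + 6| < eps whenever |t + 6| < delta.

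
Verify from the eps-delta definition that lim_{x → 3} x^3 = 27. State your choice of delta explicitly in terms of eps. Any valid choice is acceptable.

delta = min(2, eps/49)

Fix eps > 0. We seek delta > 0 with 0 < |x − 3| < delta ⇒ |x^3 − 27| < eps.
Factor: x^3 − 27 = (x − 3)(x^2 + 3x + 9), so |x^3 − 27| = |x − 3|·|x^2 + 3x + 9|.
Impose delta ≤ 2 so that |x| < 5; then |x^2 + 3x + 9| ≤ 49.
Hence |x^3 − 27| ≤ 49|x − 3|, which is < eps once |x − 3| < eps/49.
Take delta = min(2, eps/49). If 0 < |x − 3| < delta then both bounds hold and |x^3 − 27| ≤ 49|x − 3| < 49·(eps/49) = eps.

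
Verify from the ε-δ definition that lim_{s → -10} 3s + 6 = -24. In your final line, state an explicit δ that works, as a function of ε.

δ = ε/3

Let ε > 0. We need δ > 0 so that 0 < |s + 10| < δ implies |(3s + 6) + 24| < ε.
Since (3s + 6) + 24 = 3(s + 10), we have |(3s + 6) + 24| = 3|s + 10|.
Thus it suffices that |s + 10| < ε/3.
Choosing δ = ε/3 gives |(3s + 6) + 24| = 3|s + 10| < ε whenever |s + 10| < δ.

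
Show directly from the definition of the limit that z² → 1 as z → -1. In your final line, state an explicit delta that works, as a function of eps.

Let eps > 0 be given. We seek delta > 0 with 0 < |z + 1| < delta ⇒ |z² − 1| < eps.
Factor: z² − 1 = (z + 1)(z - 1), so |z² − 1| = |z + 1|·|z - 1|.
Impose delta ≤ 2 so that |z| < 3; then |z - 1| ≤ 4.
Hence |z² − 1| ≤ 4|z + 1|, which is < eps once |z + 1| < eps/4.
Take delta = min(2, eps/4). If 0 < |z + 1| < delta then both bounds hold and |z² − 1| ≤ 4|z + 1| < 4·(eps/4) = eps.

delta = min(2, eps/4)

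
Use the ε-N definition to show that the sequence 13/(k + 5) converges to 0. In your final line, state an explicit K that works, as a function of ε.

K = 13/ε

Fix ε > 0. For k ≥ 1, |13/(k + 5) − 0| = 13/(k + 5) ≤ 13/k.
We need 13/k < ε, i.e. k > 13/ε.
Take K = 13/ε. If k > K then |13/(k + 5)| ≤ 13/k < ε.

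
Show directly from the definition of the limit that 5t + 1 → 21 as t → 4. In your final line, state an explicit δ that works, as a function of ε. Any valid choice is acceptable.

δ = ε/5

Let ε > 0 be given. We need δ > 0 so that 0 < |t − 4| < δ implies |(5t + 1) − 21| < ε.
Since (5t + 1) − 21 = 5(t − 4), we have |(5t + 1) − 21| = 5|t − 4|.
Thus it suffices that |t − 4| < ε/5.
Choosing δ = ε/5 gives |(5t + 1) − 21| = 5|t − 4| < ε whenever |t − 4| < δ.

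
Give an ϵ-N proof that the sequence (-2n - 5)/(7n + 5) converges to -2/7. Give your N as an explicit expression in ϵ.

N = (25/49)/ϵ

Let ϵ > 0. For n ≥ 1, |(-2n - 5)/(7n + 5) + 2/7| = |-25|/(7(7n + 5)) = 25/(7(7n + 5)).
Since 7n + 5 ≥ 7n for n ≥ 1, this is ≤ 25/(7·7n) = (25/49)/n.
So |(-2n - 5)/(7n + 5) + 2/7| < ϵ whenever n > (25/49)/ϵ.
Take N = (25/49)/ϵ. If n > N then |(-2n - 5)/(7n + 5) + 2/7| ≤ (25/49)/n < ϵ.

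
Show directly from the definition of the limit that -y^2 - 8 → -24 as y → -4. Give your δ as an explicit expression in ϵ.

Let ϵ > 0 be given. We want δ > 0 such that 0 < |y + 4| < δ implies |(-y^2 - 8) + 24| < ϵ.
(-y^2 - 8) + 24 = -y^2 + 16 = (y + 4)(-y + 4).
So |(-y^2 - 8) + 24| = |y + 4|·|-y + 4|.
Assume first that |y + 4| < 1, so |y| < 5. Then |-y + 4| ≤ 5 + 4 = 9.
Hence |(-y^2 - 8) + 24| ≤ 9|y + 4| < ϵ provided |y + 4| < ϵ/9.
Take δ = min(1, ϵ/9). Then 0 < |y + 4| < δ gives both |y + 4| < 1 and |y + 4| < ϵ/9, so |(-y^2 - 8) + 24| < ϵ.

δ = min(1, ϵ/9)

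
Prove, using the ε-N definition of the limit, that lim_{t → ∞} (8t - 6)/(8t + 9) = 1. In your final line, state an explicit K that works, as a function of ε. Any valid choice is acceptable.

Fix ε > 0. We seek K > 0 such that t > K implies |(8t - 6)/(8t + 9) − 1| < ε.
(8t - 6)/(8t + 9) − 1 = (8(8t - 6) − 8(8t + 9)) / (8(8t + 9)) = -120/(8(8t + 9)).
For t > 0 we have 8t + 9 > 8t, so |(8t - 6)/(8t + 9) − 1| = 120/(8(8t + 9)) < 120/(8·8t) = (15/8)/t.
Thus |(8t - 6)/(8t + 9) − 1| < ε whenever t > (15/8)/ε.
Take K = (15/8)/ε. If t > K then |(8t - 6)/(8t + 9) − 1| < (15/8)/t < ε.

K = (15/8)/ε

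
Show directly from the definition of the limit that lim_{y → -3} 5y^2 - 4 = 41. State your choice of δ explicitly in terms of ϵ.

δ = min(1, ϵ/35)

Let ϵ > 0 be given. We want δ > 0 such that 0 < |y + 3| < δ implies |(5y^2 - 4) − 41| < ϵ.
(5y^2 - 4) − 41 = 5y^2 - 45 = (y + 3)(5y - 15).
So |(5y^2 - 4) − 41| = |y + 3|·|5y - 15|.
Assume first that |y + 3| < 1, so |y| < 4. Then |5y - 15| ≤ 5·4 + 15 = 35.
Hence |(5y^2 - 4) − 41| ≤ 35|y + 3| < ϵ provided |y + 3| < ϵ/35.
Take δ = min(1, ϵ/35). Then 0 < |y + 3| < δ gives both |y + 3| < 1 and |y + 3| < ϵ/35, so |(5y^2 - 4) − 41| < ϵ.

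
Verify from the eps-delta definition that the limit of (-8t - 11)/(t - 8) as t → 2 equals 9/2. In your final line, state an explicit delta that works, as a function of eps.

delta = min(3, (6/25)eps)

Suppose eps > 0. We want delta > 0 with 0 < |t − 2| < delta ⇒ |(-8t - 11)/(t - 8) − (9/2)| < eps.
Combining over a common denominator, (-8t - 11)/(t - 8) − (9/2) = [(-8t - 11)·(-6) − (-27)·(t - 8)] / [(-6)·(t - 8)] = 75(t − 2) / ((-6)(t - 8)).
So |(-8t - 11)/(t - 8) − (9/2)| = 75|t − 2| / (6·|t − 8|).
Restrict delta ≤ 3. Then |t − 2| < 3 gives |t − 8| = |(t − 2) + (-6)| ≥ 6 − 3 = 3.
Hence |(-8t - 11)/(t - 8) − (9/2)| < 75|t − 2|/(6·3) = (25/6)|t − 2|, which is < eps once |t − 2| < (6/25)eps.
Take delta = min(3, (6/25)eps). Then 0 < |t − 2| < delta forces both bounds, so |(-8t - 11)/(t - 8) − (9/2)| < eps.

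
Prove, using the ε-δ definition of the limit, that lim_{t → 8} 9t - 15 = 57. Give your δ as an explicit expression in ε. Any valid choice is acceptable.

δ = ε/9

Fix ε > 0. We need δ > 0 so that 0 < |t − 8| < δ implies |(9t - 15) − 57| < ε.
Since (9t - 15) − 57 = 9(t − 8), we have |(9t - 15) − 57| = 9|t − 8|.
So 9|t − 8| < ε exactly when |t − 8| < ε/9.
Choosing δ = ε/9 gives |(9t - 15) − 57| = 9|t − 8| < ε whenever |t − 8| < δ.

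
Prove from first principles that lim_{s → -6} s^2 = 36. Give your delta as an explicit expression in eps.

Suppose eps > 0. We seek delta > 0 with 0 < |s + 6| < delta ⇒ |s^2 − 36| < eps.
Factor: s^2 − 36 = (s + 6)(s - 6), so |s^2 − 36| = |s + 6|·|s - 6|.
Impose delta ≤ 1 so that |s| < 7; then |s - 6| ≤ 13.
Hence |s^2 − 36| ≤ 13|s + 6|, which is < eps once |s + 6| < eps/13.
Take delta = min(1, eps/13). If 0 < |s + 6| < delta then both bounds hold and |s^2 − 36| ≤ 13|s + 6| < 13·(eps/13) = eps.

delta = min(1, eps/13)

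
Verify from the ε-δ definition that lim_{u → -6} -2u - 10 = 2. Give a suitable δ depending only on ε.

Suppose ε > 0. We need δ > 0 so that 0 < |u + 6| < δ implies |(-2u - 10) − 2| < ε.
Since (-2u - 10) − 2 = -2(u + 6), we have |(-2u - 10) − 2| = 2|u + 6|.
Thus it suffices that |u + 6| < ε/2.
Choosing δ = ε/2 gives |(-2u - 10) − 2| = 2|u + 6| < ε whenever |u + 6| < δ.

δ = ε/2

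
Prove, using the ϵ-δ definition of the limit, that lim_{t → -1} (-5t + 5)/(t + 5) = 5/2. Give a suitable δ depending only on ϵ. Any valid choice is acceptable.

δ = min(2, (4/15)ϵ)

Suppose ϵ > 0. We want δ > 0 with 0 < |t + 1| < δ ⇒ |(-5t + 5)/(t + 5) − (5/2)| < ϵ.
Combining over a common denominator, (-5t + 5)/(t + 5) − (5/2) = [(-5t + 5)·4 − 10·(t + 5)] / [4·(t + 5)] = -30(t + 1) / (4(t + 5)).
So |(-5t + 5)/(t + 5) − (5/2)| = 30|t + 1| / (4·|t + 5|).
Require δ ≤ 2, so |t + 5| ≥ |4| − |t + 1| > 4 − 2 = 2.
Hence |(-5t + 5)/(t + 5) − (5/2)| < 30|t + 1|/(4·2) = (15/4)|t + 1|, which is < ϵ once |t + 1| < (4/15)ϵ.
Take δ = min(2, (4/15)ϵ). Then 0 < |t + 1| < δ forces both bounds, so |(-5t + 5)/(t + 5) − (5/2)| < ϵ.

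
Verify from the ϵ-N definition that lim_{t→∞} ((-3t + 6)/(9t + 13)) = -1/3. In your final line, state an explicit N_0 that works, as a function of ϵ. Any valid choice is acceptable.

N_0 = (31/27)/ϵ

Suppose ϵ > 0. We seek N_0 > 0 such that t > N_0 implies |(-3t + 6)/(9t + 13) + 1/3| < ϵ.
(-3t + 6)/(9t + 13) + 1/3 = (9(-3t + 6) − (-3)(9t + 13)) / (9(9t + 13)) = 93/(9(9t + 13)).
For t > 0 we have 9t + 13 > 9t, so |(-3t + 6)/(9t + 13) + 1/3| = 93/(9(9t + 13)) < 93/(9·9t) = (31/27)/t.
Thus |(-3t + 6)/(9t + 13) + 1/3| < ϵ whenever t > (31/27)/ϵ.
Take N_0 = (31/27)/ϵ. If t > N_0 then |(-3t + 6)/(9t + 13) + 1/3| < (31/27)/t < ϵ.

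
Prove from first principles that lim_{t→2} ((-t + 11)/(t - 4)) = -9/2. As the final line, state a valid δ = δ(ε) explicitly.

δ = min(1, (2/7)ε)

Let ε > 0 be given. We want δ > 0 with 0 < |t − 2| < δ ⇒ |(-t + 11)/(t - 4) + 9/2| < ε.
Combining over a common denominator, (-t + 11)/(t - 4) + 9/2 = [(-t + 11)·(-2) − 9·(t - 4)] / [(-2)·(t - 4)] = -7(t − 2) / ((-2)(t - 4)).
So |(-t + 11)/(t - 4) + 9/2| = 7|t − 2| / (2·|t − 4|).
Require δ ≤ 1, so |t − 4| ≥ |-2| − |t − 2| > 2 − 1 = 1.
Hence |(-t + 11)/(t - 4) + 9/2| < 7|t − 2|/(2·1) = (7/2)|t − 2|, which is < ε once |t − 2| < (2/7)ε.
Take δ = min(1, (2/7)ε). Then 0 < |t − 2| < δ forces both bounds, so |(-t + 11)/(t - 4) + 9/2| < ε.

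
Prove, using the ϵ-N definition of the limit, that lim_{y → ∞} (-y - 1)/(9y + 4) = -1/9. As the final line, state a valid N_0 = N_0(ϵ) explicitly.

N_0 = (5/81)/ϵ

Fix ϵ > 0. We seek N_0 > 0 such that y > N_0 implies |(-y - 1)/(9y + 4) + 1/9| < ϵ.
(-y - 1)/(9y + 4) + 1/9 = (9(-y - 1) − (-1)(9y + 4)) / (9(9y + 4)) = -5/(9(9y + 4)).
For y > 0 we have 9y + 4 > 9y, so |(-y - 1)/(9y + 4) + 1/9| = 5/(9(9y + 4)) < 5/(9·9y) = (5/81)/y.
Thus |(-y - 1)/(9y + 4) + 1/9| < ϵ whenever y > (5/81)/ϵ.
Take N_0 = (5/81)/ϵ. If y > N_0 then |(-y - 1)/(9y + 4) + 1/9| < (5/81)/y < ϵ.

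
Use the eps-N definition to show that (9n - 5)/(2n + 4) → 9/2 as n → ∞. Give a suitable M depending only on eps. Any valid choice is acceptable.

M = (23/2)/eps

Let eps > 0 be given. For n ≥ 1, |(9n - 5)/(2n + 4) − (9/2)| = |-46|/(2(2n + 4)) = 46/(2(2n + 4)).
Since 2n + 4 ≥ 2n for n ≥ 1, this is ≤ 46/(2·2n) = (23/2)/n.
So |(9n - 5)/(2n + 4) − (9/2)| < eps whenever n > (23/2)/eps.
Take M = (23/2)/eps. If n > M then |(9n - 5)/(2n + 4) − (9/2)| ≤ (23/2)/n < eps.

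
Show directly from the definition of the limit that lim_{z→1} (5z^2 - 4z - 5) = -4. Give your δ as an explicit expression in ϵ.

δ = min(2, ϵ/16)

Let ϵ > 0 be given. We want δ > 0 such that 0 < |z − 1| < δ implies |(5z^2 - 4z - 5) + 4| < ϵ.
(5z^2 - 4z - 5) + 4 = 5z^2 - 4z - 1 = (z − 1)(5z + 1).
So |(5z^2 - 4z - 5) + 4| = |z − 1|·|5z + 1|.
Require δ ≤ 2. Then |z − 1| < 2 gives |z| < 3, and by the triangle inequality |5z + 1| ≤ 5·3 + 1 = 16.
Hence |(5z^2 - 4z - 5) + 4| ≤ 16|z − 1| < ϵ provided |z − 1| < ϵ/16.
Choosing δ = min(2, ϵ/16) ensures both conditions, hence |(5z^2 - 4z - 5) + 4| < ϵ.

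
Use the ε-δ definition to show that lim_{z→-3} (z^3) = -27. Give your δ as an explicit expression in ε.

Let ε > 0. We seek δ > 0 with 0 < |z + 3| < δ ⇒ |z^3 + 27| < ε.
Factor: z^3 + 27 = (z + 3)(z^2 - 3z + 9), so |z^3 + 27| = |z + 3|·|z^2 - 3z + 9|.
Restrict δ ≤ 1. Then |z + 3| < 1 gives |z| < 4, so by the triangle inequality |z^2 - 3z + 9| ≤ 4^2 + 3·4 + 9 = 37.
Hence |z^3 + 27| ≤ 37|z + 3|, which is < ε once |z + 3| < ε/37.
Take δ = min(1, ε/37). If 0 < |z + 3| < δ then both bounds hold and |z^3 + 27| ≤ 37|z + 3| < 37·(ε/37) = ε.

δ = min(1, ε/37)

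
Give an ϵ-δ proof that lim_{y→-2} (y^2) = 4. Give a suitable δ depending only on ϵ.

Let ϵ > 0 be given. We seek δ > 0 with 0 < |y + 2| < δ ⇒ |y^2 − 4| < ϵ.
Factor: y^2 − 4 = (y + 2)(y - 2), so |y^2 − 4| = |y + 2|·|y - 2|.
Impose δ ≤ 2 so that |y| < 4; then |y - 2| ≤ 6.
Hence |y^2 − 4| ≤ 6|y + 2|, which is < ϵ once |y + 2| < ϵ/6.
Take δ = min(2, ϵ/6). If 0 < |y + 2| < δ then both bounds hold and |y^2 − 4| ≤ 6|y + 2| < 6·(ϵ/6) = ϵ.

δ = min(2, ϵ/6)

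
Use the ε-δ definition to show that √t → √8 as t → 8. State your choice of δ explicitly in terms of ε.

δ = min(8, √8·ε)

Fix ε > 0. We want δ > 0 such that 0 < |t − 8| < δ implies |√t − √8| < ε.
Multiplying by the conjugate, |√t − √8| = |t − 8|/(√t + √8).
Restrict δ ≤ 8 so that |t − 8| < 8 forces t > 0, and then √t + √8 > √8.
Hence |√t − √8| < |t − 8|/√8, which is < ε once |t − 8| < √8·ε.
Take δ = min(8, √8·ε). If 0 < |t − 8| < δ then t > 0 and |√t − √8| < |t − 8|/√8 < ε.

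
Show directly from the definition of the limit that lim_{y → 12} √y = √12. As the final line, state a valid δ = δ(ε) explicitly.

Let ε > 0 be given. We want δ > 0 such that 0 < |y − 12| < δ implies |√y − √12| < ε.
Rationalise: √y − √12 = (y − 12)/(√y + √12), so |√y − √12| = |y − 12|/(√y + √12).
Restrict δ ≤ 12 so that |y − 12| < 12 forces y > 0, and then √y + √12 > √12.
Hence |√y − √12| < |y − 12|/√12, which is < ε once |y − 12| < √12·ε.
Take δ = min(12, √12·ε). If 0 < |y − 12| < δ then y > 0 and |√y − √12| < |y − 12|/√12 < ε.

δ = min(12, √12·ε)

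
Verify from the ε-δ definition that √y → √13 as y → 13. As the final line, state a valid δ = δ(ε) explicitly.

δ = min(13, √13·ε)

Let ε > 0. We want δ > 0 such that 0 < |y − 13| < δ implies |√y − √13| < ε.
Multiplying by the conjugate, |√y − √13| = |y − 13|/(√y + √13).
Restrict δ ≤ 13 so that |y − 13| < 13 forces y > 0, and then √y + √13 > √13.
Hence |√y − √13| < |y − 13|/√13, which is < ε once |y − 13| < √13·ε.
Take δ = min(13, √13·ε). If 0 < |y − 13| < δ then y > 0 and |√y − √13| < |y − 13|/√13 < ε.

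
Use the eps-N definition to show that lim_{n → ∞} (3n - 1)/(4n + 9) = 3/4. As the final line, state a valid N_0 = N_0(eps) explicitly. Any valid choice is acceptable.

Let eps > 0 be given. For n ≥ 1, |(3n - 1)/(4n + 9) − (3/4)| = |-31|/(4(4n + 9)) = 31/(4(4n + 9)).
Since 4n + 9 ≥ 4n for n ≥ 1, this is ≤ 31/(4·4n) = (31/16)/n.
So |(3n - 1)/(4n + 9) − (3/4)| < eps whenever n > (31/16)/eps.
Take N_0 = (31/16)/eps. If n > N_0 then |(3n - 1)/(4n + 9) − (3/4)| ≤ (31/16)/n < eps.

N_0 = (31/16)/eps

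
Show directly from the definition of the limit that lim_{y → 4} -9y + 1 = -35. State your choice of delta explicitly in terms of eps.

Suppose eps > 0. We need delta > 0 so that 0 < |y − 4| < delta implies |(-9y + 1) + 35| < eps.
Since (-9y + 1) + 35 = -9(y − 4), we have |(-9y + 1) + 35| = 9|y − 4|.
So 9|y − 4| < eps exactly when |y − 4| < eps/9.
Choosing delta = eps/9 gives |(-9y + 1) + 35| = 9|y − 4| < eps whenever |y − 4| < delta.

delta = eps/9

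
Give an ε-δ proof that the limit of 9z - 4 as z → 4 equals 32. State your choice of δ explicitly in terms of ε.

δ = ε/9

Let ε > 0 be given. We need δ > 0 so that 0 < |z − 4| < δ implies |(9z - 4) − 32| < ε.
|(9z - 4) − 32| = |9z - 36| = 9|z − 4|.
Thus it suffices that |z − 4| < ε/9.
Choosing δ = ε/9 gives |(9z - 4) − 32| = 9|z − 4| < ε whenever |z − 4| < δ.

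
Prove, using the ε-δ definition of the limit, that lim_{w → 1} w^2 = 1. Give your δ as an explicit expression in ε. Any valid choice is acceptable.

δ = min(1, ε/3)

Suppose ε > 0. We seek δ > 0 with 0 < |w − 1| < δ ⇒ |w^2 − 1| < ε.
Factor: w^2 − 1 = (w − 1)(w + 1), so |w^2 − 1| = |w − 1|·|w + 1|.
Restrict δ ≤ 1. Then |w − 1| < 1 gives |w| < 2, so by the triangle inequality |w + 1| ≤ 2 + 1 = 3.
Hence |w^2 − 1| ≤ 3|w − 1|, which is < ε once |w − 1| < ε/3.
Take δ = min(1, ε/3). If 0 < |w − 1| < δ then both bounds hold and |w^2 − 1| ≤ 3|w − 1| < 3·(ε/3) = ε.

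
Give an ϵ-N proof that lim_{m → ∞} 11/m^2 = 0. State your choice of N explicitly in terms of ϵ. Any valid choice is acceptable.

Let ϵ > 0 be given. For m ≥ 1, |11/m^2 − 0| = 11/m^2.
11/m^2 < ϵ ⇔ m^2 > 11/ϵ ⇔ m > (11/ϵ)^{1/2}.
Take N = (11/ϵ)^{1/2}. Then m > N implies 11/m^2 < ϵ.

N = (11/ϵ)^{1/2}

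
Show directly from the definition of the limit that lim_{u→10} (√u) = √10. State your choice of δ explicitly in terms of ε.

δ = min(10, √10·ε)

Suppose ε > 0. We want δ > 0 such that 0 < |u − 10| < δ implies |√u − √10| < ε.
Rationalise: √u − √10 = (u − 10)/(√u + √10), so |√u − √10| = |u − 10|/(√u + √10).
Restrict δ ≤ 10 so that |u − 10| < 10 forces u > 0, and then √u + √10 > √10.
Hence |√u − √10| < |u − 10|/√10, which is < ε once |u − 10| < √10·ε.
Take δ = min(10, √10·ε). If 0 < |u − 10| < δ then u > 0 and |√u − √10| < |u − 10|/√10 < ε.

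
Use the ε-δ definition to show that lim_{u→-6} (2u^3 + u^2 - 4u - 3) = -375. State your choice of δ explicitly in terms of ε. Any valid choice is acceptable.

δ = min(1, ε/237)

Let ε > 0. We want δ > 0 such that 0 < |u + 6| < δ implies |(2u^3 + u^2 - 4u - 3) + 375| < ε.
(2u^3 + u^2 - 4u - 3) + 375 = 2u^3 + u^2 - 4u + 372 = (u + 6)(2u^2 - 11u + 62).
So |(2u^3 + u^2 - 4u - 3) + 375| = |u + 6|·|2u^2 - 11u + 62|.
Require δ ≤ 1. Then |u + 6| < 1 gives |u| < 7, and by the triangle inequality |2u^2 - 11u + 62| ≤ 2·7^2 + 11·7 + 62 = 237.
Hence |(2u^3 + u^2 - 4u - 3) + 375| ≤ 237|u + 6| < ε provided |u + 6| < ε/237.
Choosing δ = min(1, ε/237) ensures both conditions, hence |(2u^3 + u^2 - 4u - 3) + 375| < ε.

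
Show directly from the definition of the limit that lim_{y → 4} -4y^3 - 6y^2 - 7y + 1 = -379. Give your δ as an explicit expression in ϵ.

δ = min(1, ϵ/305)

Fix ϵ > 0. We want δ > 0 such that 0 < |y − 4| < δ implies |(-4y^3 - 6y^2 - 7y + 1) + 379| < ϵ.
(-4y^3 - 6y^2 - 7y + 1) + 379 = -4y^3 - 6y^2 - 7y + 380 = (y − 4)(-4y^2 - 22y - 95).
So |(-4y^3 - 6y^2 - 7y + 1) + 379| = |y − 4|·|-4y^2 - 22y - 95|.
Assume first that |y − 4| < 1, so |y| < 5. Then |-4y^2 - 22y - 95| ≤ 4·5^2 + 22·5 + 95 = 305.
Hence |(-4y^3 - 6y^2 - 7y + 1) + 379| ≤ 305|y − 4| < ϵ provided |y − 4| < ϵ/305.
Choosing δ = min(1, ϵ/305) ensures both conditions, hence |(-4y^3 - 6y^2 - 7y + 1) + 379| < ϵ.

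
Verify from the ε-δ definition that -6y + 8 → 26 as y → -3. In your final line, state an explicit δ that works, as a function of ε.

Fix ε > 0. We need δ > 0 so that 0 < |y + 3| < δ implies |(-6y + 8) − 26| < ε.
Since (-6y + 8) − 26 = -6(y + 3), we have |(-6y + 8) − 26| = 6|y + 3|.
Thus it suffices that |y + 3| < ε/6.
Choosing δ = ε/6 gives |(-6y + 8) − 26| = 6|y + 3| < ε whenever |y + 3| < δ.

δ = ε/6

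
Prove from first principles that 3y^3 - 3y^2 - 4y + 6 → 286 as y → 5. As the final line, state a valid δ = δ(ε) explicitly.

Let ε > 0. We want δ > 0 such that 0 < |y − 5| < δ implies |(3y^3 - 3y^2 - 4y + 6) − 286| < ε.
(3y^3 - 3y^2 - 4y + 6) − 286 = 3y^3 - 3y^2 - 4y - 280 = (y − 5)(3y^2 + 12y + 56).
So |(3y^3 - 3y^2 - 4y + 6) − 286| = |y − 5|·|3y^2 + 12y + 56|.
Require δ ≤ 2. Then |y − 5| < 2 gives |y| < 7, and by the triangle inequality |3y^2 + 12y + 56| ≤ 3·7^2 + 12·7 + 56 = 287.
Hence |(3y^3 - 3y^2 - 4y + 6) − 286| ≤ 287|y − 5| < ε provided |y − 5| < ε/287.
Choosing δ = min(2, ε/287) ensures both conditions, hence |(3y^3 - 3y^2 - 4y + 6) − 286| < ε.

δ = min(2, ε/287)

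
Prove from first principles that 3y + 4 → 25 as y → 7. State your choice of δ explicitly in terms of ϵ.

δ = ϵ/3

Let ϵ > 0. We need δ > 0 so that 0 < |y − 7| < δ implies |(3y + 4) − 25| < ϵ.
Since (3y + 4) − 25 = 3(y − 7), we have |(3y + 4) − 25| = 3|y − 7|.
So 3|y − 7| < ϵ exactly when |y − 7| < ϵ/3.
Choosing δ = ϵ/3 gives |(3y + 4) − 25| = 3|y − 7| < ϵ whenever |y − 7| < δ.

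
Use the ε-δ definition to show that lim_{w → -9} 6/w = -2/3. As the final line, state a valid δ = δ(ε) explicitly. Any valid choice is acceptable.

δ = min(9/2, (27/4)ε)

Suppose ε > 0. We seek δ > 0 such that 0 < |w + 9| < δ implies |6/w + 2/3| < ε.
|6/w + 2/3| = 6·|-9 − w|/(9·|w|) = 6|w + 9|/(9|w|).
Require δ ≤ 9/2 so that |w| > 9 − 9/2 = 9/2, hence 9|w| > 81/2.
Then |6/w + 2/3| < 6|w + 9|/(81/2), which is < ε when |w + 9| < (27/4)ε.
Take δ = min(9/2, (27/4)ε). Then 0 < |w + 9| < δ gives both |w + 9| < 9/2 and |w + 9| < (27/4)ε, so |6/w + 2/3| < ε.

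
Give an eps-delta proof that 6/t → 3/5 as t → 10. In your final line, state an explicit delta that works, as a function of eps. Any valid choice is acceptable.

Fix eps > 0. We seek delta > 0 such that 0 < |t − 10| < delta implies |6/t − (3/5)| < eps.
|6/t − (3/5)| = 6·|10 − t|/(10·|t|) = 6|t − 10|/(10|t|).
Require delta ≤ 5 so that |t| > 10 − 5 = 5, hence 10|t| > 50.
Then |6/t − (3/5)| < 6|t − 10|/50, which is < eps when |t − 10| < (25/3)eps.
Take delta = min(5, (25/3)eps). Then 0 < |t − 10| < delta gives both |t − 10| < 5 and |t − 10| < (25/3)eps, so |6/t − (3/5)| < eps.

delta = min(5, (25/3)eps)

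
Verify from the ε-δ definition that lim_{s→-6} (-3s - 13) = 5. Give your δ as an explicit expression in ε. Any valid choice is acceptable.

Let ε > 0. We need δ > 0 so that 0 < |s + 6| < δ implies |(-3s - 13) − 5| < ε.
|(-3s - 13) − 5| = |-3s - 18| = 3|s + 6|.
So 3|s + 6| < ε exactly when |s + 6| < ε/3.
Take δ = ε/3. If 0 < |s + 6| < δ then |(-3s - 13) − 5| = 3|s + 6| < 3·(ε/3) = ε.

δ = ε/3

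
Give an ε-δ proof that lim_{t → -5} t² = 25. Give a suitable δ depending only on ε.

δ = min(1, ε/11)

Fix ε > 0. We seek δ > 0 with 0 < |t + 5| < δ ⇒ |t² − 25| < ε.
Factor: t² − 25 = (t + 5)(t - 5), so |t² − 25| = |t + 5|·|t - 5|.
Restrict δ ≤ 1. Then |t + 5| < 1 gives |t| < 6, so by the triangle inequality |t - 5| ≤ 6 + 5 = 11.
Hence |t² − 25| ≤ 11|t + 5|, which is < ε once |t + 5| < ε/11.
Take δ = min(1, ε/11). If 0 < |t + 5| < δ then both bounds hold and |t² − 25| ≤ 11|t + 5| < 11·(ε/11) = ε.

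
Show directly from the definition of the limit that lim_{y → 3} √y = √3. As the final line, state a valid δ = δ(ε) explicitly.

Let ε > 0 be given. We want δ > 0 such that 0 < |y − 3| < δ implies |√y − √3| < ε.
Rationalise: √y − √3 = (y − 3)/(√y + √3), so |√y − √3| = |y − 3|/(√y + √3).
Restrict δ ≤ 3 so that |y − 3| < 3 forces y > 0, and then √y + √3 > √3.
Hence |√y − √3| < |y − 3|/√3, which is < ε once |y − 3| < √3·ε.
Take δ = min(3, √3·ε). If 0 < |y − 3| < δ then y > 0 and |√y − √3| < |y − 3|/√3 < ε.

δ = min(3, √3·ε)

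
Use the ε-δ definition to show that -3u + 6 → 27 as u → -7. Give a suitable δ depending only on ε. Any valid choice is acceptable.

Fix ε > 0. We need δ > 0 so that 0 < |u + 7| < δ implies |(-3u + 6) − 27| < ε.
|(-3u + 6) − 27| = |-3u - 21| = 3|u + 7|.
Thus it suffices that |u + 7| < ε/3.
Choosing δ = ε/3 gives |(-3u + 6) − 27| = 3|u + 7| < ε whenever |u + 7| < δ.

δ = ε/3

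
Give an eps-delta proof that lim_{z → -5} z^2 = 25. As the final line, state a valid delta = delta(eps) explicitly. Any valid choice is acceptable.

Let eps > 0. We seek delta > 0 with 0 < |z + 5| < delta ⇒ |z^2 − 25| < eps.
Factor: z^2 − 25 = (z + 5)(z - 5), so |z^2 − 25| = |z + 5|·|z - 5|.
Impose delta ≤ 1 so that |z| < 6; then |z - 5| ≤ 11.
Hence |z^2 − 25| ≤ 11|z + 5|, which is < eps once |z + 5| < eps/11.
Take delta = min(1, eps/11). If 0 < |z + 5| < delta then both bounds hold and |z^2 − 25| ≤ 11|z + 5| < 11·(eps/11) = eps.

delta = min(1, eps/11)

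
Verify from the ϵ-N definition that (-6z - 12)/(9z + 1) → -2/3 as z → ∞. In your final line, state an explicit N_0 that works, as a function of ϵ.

Let ϵ > 0 be given. We seek N_0 > 0 such that z > N_0 implies |(-6z - 12)/(9z + 1) + 2/3| < ϵ.
(-6z - 12)/(9z + 1) + 2/3 = (9(-6z - 12) − (-6)(9z + 1)) / (9(9z + 1)) = -102/(9(9z + 1)).
For z > 0 we have 9z + 1 > 9z, so |(-6z - 12)/(9z + 1) + 2/3| = 102/(9(9z + 1)) < 102/(9·9z) = (34/27)/z.
Thus |(-6z - 12)/(9z + 1) + 2/3| < ϵ whenever z > (34/27)/ϵ.
Take N_0 = (34/27)/ϵ. If z > N_0 then |(-6z - 12)/(9z + 1) + 2/3| < (34/27)/z < ϵ.

N_0 = (34/27)/ϵ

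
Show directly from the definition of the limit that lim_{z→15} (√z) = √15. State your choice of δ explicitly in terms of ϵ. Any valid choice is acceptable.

Let ϵ > 0. We want δ > 0 such that 0 < |z − 15| < δ implies |√z − √15| < ϵ.
Rationalise: √z − √15 = (z − 15)/(√z + √15), so |√z − √15| = |z − 15|/(√z + √15).
Restrict δ ≤ 15 so that |z − 15| < 15 forces z > 0, and then √z + √15 > √15.
Hence |√z − √15| < |z − 15|/√15, which is < ϵ once |z − 15| < √15·ϵ.
Take δ = min(15, √15·ϵ). If 0 < |z − 15| < δ then z > 0 and |√z − √15| < |z − 15|/√15 < ϵ.

δ = min(15, √15·ϵ)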